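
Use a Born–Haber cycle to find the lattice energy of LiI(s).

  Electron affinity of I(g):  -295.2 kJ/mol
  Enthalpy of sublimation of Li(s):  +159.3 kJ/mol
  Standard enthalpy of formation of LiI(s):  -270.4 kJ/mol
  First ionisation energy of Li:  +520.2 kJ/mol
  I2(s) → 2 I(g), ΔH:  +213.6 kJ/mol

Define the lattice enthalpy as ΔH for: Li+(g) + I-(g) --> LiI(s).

U = -761.5 kJ/mol

ΔHf° = 1·ΔHsub + 1·(ΣIE) + 1/2·D(I2) + 1·EA + U
-270.4 = 1·(+159.3) + 1·(+520.2) + 1/2·(+213.6) + 1·(-295.2) + U
U = -270.4 − (+491.1) = -761.5 kJ/mol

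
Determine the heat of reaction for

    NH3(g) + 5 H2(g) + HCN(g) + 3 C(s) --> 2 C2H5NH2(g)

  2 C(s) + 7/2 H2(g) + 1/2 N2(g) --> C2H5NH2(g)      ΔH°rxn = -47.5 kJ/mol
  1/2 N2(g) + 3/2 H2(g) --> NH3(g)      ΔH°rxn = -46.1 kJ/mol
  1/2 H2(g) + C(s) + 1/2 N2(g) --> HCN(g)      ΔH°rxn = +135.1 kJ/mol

equation 1 × 2: (2)·(-47.5) = -95.0 kJ/mol
equation 2 reversed: +46.1 kJ/mol
equation 3 reversed: -135.1 kJ/mol
ΔH°rxn = (-95.0) + (+46.1) + (-135.1) = -184.0 kJ/mol

ΔH°rxn = -184.0 kJ/mol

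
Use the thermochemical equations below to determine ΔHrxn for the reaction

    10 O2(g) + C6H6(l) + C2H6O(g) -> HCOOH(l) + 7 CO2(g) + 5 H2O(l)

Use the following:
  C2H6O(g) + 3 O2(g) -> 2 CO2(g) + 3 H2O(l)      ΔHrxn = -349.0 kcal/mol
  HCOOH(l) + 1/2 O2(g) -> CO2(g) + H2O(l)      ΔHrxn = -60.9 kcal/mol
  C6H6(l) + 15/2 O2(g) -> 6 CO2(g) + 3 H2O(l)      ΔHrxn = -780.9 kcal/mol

ΔHrxn = -1069.0 kcal/mol

equation 1 as written (C2H6O(g) already on the reactant side): -349.0 kcal/mol
equation 2 reversed (HCOOH(l) must end up as a product): +60.9 kcal/mol
equation 3 as written (C6H6(l) already on the reactant side): -780.9 kcal/mol
Summing the manipulated equations, ΔHrxn = (1)·(-349.0) + (-1)·(-60.9) + (1)·(-780.9) = -1069.0 kcal/mol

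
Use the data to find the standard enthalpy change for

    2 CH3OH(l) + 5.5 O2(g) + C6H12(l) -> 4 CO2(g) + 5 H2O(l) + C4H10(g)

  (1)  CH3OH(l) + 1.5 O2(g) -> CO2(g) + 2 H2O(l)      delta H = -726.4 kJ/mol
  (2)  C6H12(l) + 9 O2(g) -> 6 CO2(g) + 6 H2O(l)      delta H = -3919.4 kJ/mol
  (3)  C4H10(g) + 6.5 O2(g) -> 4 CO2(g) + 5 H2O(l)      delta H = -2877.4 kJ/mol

delta H = -2494.8 kJ/mol

(1) × 2 (scale by 2 for the 2 CH3OH(l)): (2)·(-726.4) = -1452.8 kJ/mol
(2) as written (C6H12(l) already on the reactant side): -3919.4 kJ/mol
(3) reversed (C4H10(g) must end up as a product): +2877.4 kJ/mol
By Hess's law, delta H = (2)·(-726.4) + (1)·(-3919.4) + (-1)·(-2877.4) = -2494.8 kJ/mol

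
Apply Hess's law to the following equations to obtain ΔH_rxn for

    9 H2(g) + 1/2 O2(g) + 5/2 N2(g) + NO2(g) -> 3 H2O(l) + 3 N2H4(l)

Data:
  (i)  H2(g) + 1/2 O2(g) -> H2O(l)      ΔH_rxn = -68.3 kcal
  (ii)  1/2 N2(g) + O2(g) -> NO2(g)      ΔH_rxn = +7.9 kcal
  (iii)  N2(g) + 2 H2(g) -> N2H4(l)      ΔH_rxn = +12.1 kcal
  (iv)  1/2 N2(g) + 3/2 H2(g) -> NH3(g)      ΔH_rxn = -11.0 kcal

(i) × 3 (×3 to match 3 H2O(l) in the target): (3)·(-68.3) = -204.9 kcal
(ii) reversed (reverse to put NO2(g) on the reactant side): -7.9 kcal
(iii) × 3 (×3 to match 3 N2H4(l) in the target): (3)·(+12.1) = +36.3 kcal
(iv): not needed (NH3(g) appears nowhere else).
Since enthalpy is a state function, ΔH_rxn = (-204.9) + (-7.9) + (+36.3) = -176.5 kcal

ΔH_rxn = -176.5 kcal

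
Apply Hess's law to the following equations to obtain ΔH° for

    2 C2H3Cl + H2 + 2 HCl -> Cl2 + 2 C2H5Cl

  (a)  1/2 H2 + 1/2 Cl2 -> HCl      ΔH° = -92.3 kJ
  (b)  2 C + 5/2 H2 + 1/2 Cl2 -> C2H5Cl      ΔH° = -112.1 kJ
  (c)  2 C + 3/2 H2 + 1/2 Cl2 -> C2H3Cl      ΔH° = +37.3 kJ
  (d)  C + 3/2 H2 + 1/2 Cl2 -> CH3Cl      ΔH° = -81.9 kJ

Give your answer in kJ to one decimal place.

(a) reversed and × 2: (-2)·(-92.3) = +184.6 kJ
(b) × 2: (2)·(-112.1) = -224.2 kJ
(c) reversed and × 2: (-2)·(+37.3) = -74.6 kJ
(d): not needed.
ΔH° = (+184.6) + (-224.2) + (-74.6) = -114.2 kJ

ΔH° = -114.2 kJ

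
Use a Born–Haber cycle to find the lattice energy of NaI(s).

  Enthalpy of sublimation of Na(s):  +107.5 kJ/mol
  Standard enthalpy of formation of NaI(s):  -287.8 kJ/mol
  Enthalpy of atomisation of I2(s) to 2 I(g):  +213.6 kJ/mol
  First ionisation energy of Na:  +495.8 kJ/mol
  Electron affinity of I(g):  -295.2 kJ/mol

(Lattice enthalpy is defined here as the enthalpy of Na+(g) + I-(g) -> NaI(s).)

ΔHf° = 1·ΔHsub + 1·(ΣIE) + 1/2·D(I2) + 1·EA + U
-287.8 = 1·(+107.5) + 1·(+495.8) + 1/2·(+213.6) + 1·(-295.2) + U
U = -287.8 − (+414.9) = -702.7 kJ/mol

U = -702.7 kJ/mol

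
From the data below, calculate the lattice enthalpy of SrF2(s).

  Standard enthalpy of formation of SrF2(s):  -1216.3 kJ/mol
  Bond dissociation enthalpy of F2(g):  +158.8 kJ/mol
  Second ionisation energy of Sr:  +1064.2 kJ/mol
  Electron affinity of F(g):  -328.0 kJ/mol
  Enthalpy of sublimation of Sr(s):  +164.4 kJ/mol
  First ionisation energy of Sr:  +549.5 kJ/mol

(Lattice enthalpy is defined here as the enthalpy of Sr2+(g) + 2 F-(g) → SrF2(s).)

ΔHf° = 1·ΔHsub + 1·(ΣIE) + 1·D(F2) + 2·EA + U
-1216.3 = 1·(+164.4) + 1·(+1613.7) + 1·(+158.8) + 2·(-328.0) + U
U = -1216.3 − (+1280.9) = -2497.2 kJ/mol

U = -2497.2 kJ/mol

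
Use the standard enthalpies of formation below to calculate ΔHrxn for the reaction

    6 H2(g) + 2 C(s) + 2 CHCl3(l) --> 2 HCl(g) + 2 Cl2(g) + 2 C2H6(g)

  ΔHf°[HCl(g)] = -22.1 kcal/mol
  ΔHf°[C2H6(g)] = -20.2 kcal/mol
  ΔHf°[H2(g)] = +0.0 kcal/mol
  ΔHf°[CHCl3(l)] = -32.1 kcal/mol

ΔHrxn = -20.4 kcal/mol

Products: 2·(-22.1) + 2·(+0.0) + 2·(-20.2) = -84.6
Reactants: 6·(+0.0) + 2·(+0.0) + 2·(-32.1) = -64.2
ΔHrxn = (-84.6) − (-64.2) = -20.4 kcal/mol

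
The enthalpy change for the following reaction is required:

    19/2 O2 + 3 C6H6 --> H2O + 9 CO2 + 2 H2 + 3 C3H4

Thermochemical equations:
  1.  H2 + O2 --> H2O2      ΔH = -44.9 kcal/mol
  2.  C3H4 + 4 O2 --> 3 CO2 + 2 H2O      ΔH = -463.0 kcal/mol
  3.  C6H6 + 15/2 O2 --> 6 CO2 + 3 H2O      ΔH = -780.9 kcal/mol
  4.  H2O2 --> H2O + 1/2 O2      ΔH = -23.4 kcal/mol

ΔH = -817.1 kcal/mol

eq. 1 reversed and × 2 (reverse to put H2 on the product side; scale by 2 for the 2 H2): (-2)·(-44.9) = +89.8 kcal/mol
eq. 2 reversed and × 3 (C3H4 must end up as a product; scale by 3 for the 3 C3H4): (-3)·(-463.0) = +1389.0 kcal/mol
eq. 3 × 3 (scale by 3 for the 3 C6H6): (3)·(-780.9) = -2342.7 kcal/mol
eq. 4 reversed and × 2: (-2)·(-23.4) = +46.8 kcal/mol
ΔH = (-2)·(-44.9) + (-3)·(-463.0) + (3)·(-780.9) + (-2)·(-23.4) = -817.1 kcal/mol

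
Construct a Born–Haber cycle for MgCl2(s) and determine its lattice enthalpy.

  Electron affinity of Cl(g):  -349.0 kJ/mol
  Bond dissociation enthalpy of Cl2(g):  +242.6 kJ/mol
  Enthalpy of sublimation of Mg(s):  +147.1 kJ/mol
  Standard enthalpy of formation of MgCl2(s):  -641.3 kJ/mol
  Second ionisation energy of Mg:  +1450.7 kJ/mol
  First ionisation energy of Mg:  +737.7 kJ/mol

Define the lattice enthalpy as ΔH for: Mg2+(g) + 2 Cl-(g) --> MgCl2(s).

U = -2521.4 kJ/mol

ΔHf° = 1·ΔHsub + 1·(ΣIE) + 1·D(Cl2) + 2·EA + U
-641.3 = 1·(+147.1) + 1·(+2188.4) + 1·(+242.6) + 2·(-349.0) + U
U = -641.3 − (+1880.1) = -2521.4 kJ/mol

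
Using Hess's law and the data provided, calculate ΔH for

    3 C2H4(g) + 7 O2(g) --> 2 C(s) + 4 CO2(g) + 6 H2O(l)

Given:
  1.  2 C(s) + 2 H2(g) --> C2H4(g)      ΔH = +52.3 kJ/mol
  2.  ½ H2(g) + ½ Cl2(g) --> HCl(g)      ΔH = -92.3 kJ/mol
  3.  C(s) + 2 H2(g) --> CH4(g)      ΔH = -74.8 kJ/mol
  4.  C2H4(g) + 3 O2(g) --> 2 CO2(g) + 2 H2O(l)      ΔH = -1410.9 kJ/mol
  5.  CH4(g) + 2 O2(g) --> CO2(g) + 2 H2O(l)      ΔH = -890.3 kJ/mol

ΔH = -3445.7 kJ/mol

eq. 1 reversed and × 2: (-2)·(+52.3) = -104.6 kJ/mol
eq. 2: not needed.
eq. 3 × 2: (2)·(-74.8) = -149.6 kJ/mol
eq. 4 as written: -1410.9 kJ/mol
eq. 5 × 2: (2)·(-890.3) = -1780.6 kJ/mol
Summing the manipulated equations, ΔH = (-104.6) + (-149.6) + (-1410.9) + (-1780.6) = -3445.7 kJ/mol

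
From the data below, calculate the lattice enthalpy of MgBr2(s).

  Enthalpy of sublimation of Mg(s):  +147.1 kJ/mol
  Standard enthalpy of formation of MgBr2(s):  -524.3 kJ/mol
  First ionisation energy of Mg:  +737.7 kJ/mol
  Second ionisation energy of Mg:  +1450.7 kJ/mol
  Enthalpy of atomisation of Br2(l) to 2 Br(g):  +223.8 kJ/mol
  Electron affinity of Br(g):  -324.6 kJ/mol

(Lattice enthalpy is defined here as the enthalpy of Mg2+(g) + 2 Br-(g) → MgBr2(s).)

U = -2434.4 kJ/mol

ΔHf° = 1·ΔHsub + 1·(ΣIE) + 1·D(Br2) + 2·EA + U
-524.3 = 1·(+147.1) + 1·(+2188.4) + 1·(+223.8) + 2·(-324.6) + U
U = -524.3 − (+1910.1) = -2434.4 kJ/mol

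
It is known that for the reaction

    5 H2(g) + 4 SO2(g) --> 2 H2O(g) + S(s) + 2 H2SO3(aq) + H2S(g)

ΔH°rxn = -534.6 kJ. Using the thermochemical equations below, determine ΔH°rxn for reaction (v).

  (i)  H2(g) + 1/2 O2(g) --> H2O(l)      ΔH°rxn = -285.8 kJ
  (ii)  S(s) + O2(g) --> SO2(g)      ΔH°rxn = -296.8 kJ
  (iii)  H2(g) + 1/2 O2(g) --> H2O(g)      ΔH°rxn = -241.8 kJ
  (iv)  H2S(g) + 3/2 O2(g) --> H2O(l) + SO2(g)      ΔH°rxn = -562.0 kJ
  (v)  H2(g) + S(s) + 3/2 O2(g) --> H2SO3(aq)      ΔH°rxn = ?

ΔH°rxn = -608.8 kJ

(i) as written: -285.8 kJ
(ii) reversed and × 3: (-3)·(-296.8) = +890.4 kJ
(iii) × 2: (2)·(-241.8) = -483.6 kJ
(iv) reversed: +562.0 kJ
(v) × 2: contributes 2·x
-534.6 = (-285.8) + (+890.4) + (-483.6) + (+562.0) + 2·x
x = (-534.6 − (+683.0)) / (2) = -608.8 kJ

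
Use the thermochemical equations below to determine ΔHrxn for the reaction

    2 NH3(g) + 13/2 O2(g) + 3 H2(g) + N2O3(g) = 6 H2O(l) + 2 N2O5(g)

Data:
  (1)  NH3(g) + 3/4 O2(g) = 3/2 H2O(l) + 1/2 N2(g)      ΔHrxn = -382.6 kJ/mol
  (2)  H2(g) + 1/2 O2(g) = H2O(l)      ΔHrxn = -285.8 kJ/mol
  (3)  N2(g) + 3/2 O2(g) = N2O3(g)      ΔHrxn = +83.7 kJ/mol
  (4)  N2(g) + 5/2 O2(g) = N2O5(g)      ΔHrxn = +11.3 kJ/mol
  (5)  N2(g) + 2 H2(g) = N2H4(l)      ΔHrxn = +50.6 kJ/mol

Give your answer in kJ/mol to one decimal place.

(1) × 2: (2)·(-382.6) = -765.2 kJ/mol
(2) × 3: (3)·(-285.8) = -857.4 kJ/mol
(3) reversed: -83.7 kJ/mol
(4) × 2: (2)·(+11.3) = +22.6 kJ/mol
(5): not needed.
ΔHrxn = (2)·(-382.6) + (3)·(-285.8) + (-1)·(+83.7) + (2)·(+11.3) = -1683.7 kJ/mol

ΔHrxn = -1683.7 kJ/mol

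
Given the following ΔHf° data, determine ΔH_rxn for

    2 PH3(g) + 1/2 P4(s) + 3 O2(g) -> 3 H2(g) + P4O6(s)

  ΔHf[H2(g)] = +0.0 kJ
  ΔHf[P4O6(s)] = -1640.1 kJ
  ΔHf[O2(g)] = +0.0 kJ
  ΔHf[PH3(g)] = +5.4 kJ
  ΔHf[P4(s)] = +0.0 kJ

ΔH_rxn = -1650.9 kJ

Products: 3·(+0.0) + 1·(-1640.1) = -1640.1
Reactants: 2·(+5.4) + 1/2·(+0.0) + 3·(+0.0) = +10.8
ΔH_rxn = (-1640.1) − (+10.8) = -1650.9 kJ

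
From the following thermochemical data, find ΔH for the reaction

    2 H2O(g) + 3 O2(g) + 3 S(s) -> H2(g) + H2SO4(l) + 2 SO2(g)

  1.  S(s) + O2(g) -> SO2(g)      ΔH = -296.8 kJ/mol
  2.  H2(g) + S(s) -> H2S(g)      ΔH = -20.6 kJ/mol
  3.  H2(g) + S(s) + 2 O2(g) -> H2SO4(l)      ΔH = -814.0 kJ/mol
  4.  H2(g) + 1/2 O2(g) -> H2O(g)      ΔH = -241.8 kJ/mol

eq. 1 × 2: (2)·(-296.8) = -593.6 kJ/mol
eq. 2: not needed.
eq. 3 as written: -814.0 kJ/mol
eq. 4 reversed and × 2: (-2)·(-241.8) = +483.6 kJ/mol
ΔH = (2)·(-296.8) + (1)·(-814.0) + (-2)·(-241.8) = -924.0 kJ/mol

ΔH = -924.0 kJ/mol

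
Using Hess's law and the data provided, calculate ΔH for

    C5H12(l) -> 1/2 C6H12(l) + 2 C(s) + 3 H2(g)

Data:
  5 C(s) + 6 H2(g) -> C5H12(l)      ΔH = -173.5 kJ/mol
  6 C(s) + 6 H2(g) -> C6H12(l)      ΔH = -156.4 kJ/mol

ΔH = 95.3 kJ/mol

equation 1 reversed (C5H12(l) must end up as a reactant): +173.5 kJ/mol
equation 2 × 1/2 (×1/2 to match 1/2 C6H12(l) in the target): (1/2)·(-156.4) = -78.2 kJ/mol
ΔH = (+173.5) + (-78.2) = 95.3 kJ/mol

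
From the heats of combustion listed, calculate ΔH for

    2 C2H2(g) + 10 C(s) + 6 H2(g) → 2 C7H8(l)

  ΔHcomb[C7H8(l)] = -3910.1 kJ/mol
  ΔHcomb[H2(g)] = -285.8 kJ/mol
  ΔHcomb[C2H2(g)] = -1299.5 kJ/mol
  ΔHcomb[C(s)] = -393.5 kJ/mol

With combustion enthalpies, reactants minus products:
= [2·(-1299.5) + 10·(-393.5) + 6·(-285.8)] − [2·(-3910.1)]
= -428.6 kJ/mol

ΔH = -428.6 kJ/mol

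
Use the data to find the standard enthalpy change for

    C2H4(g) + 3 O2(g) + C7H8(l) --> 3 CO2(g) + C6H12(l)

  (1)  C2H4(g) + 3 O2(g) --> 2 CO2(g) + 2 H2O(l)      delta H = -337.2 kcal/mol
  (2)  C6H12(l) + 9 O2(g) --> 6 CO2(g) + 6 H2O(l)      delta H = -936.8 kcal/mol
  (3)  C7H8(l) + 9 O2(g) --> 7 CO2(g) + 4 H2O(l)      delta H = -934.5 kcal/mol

delta H = -334.9 kcal/mol

(1) as written (C2H4(g) already on the reactant side): -337.2 kcal/mol
(2) reversed (reverse to put C6H12(l) on the product side): +936.8 kcal/mol
(3) as written (C7H8(l) already on the reactant side): -934.5 kcal/mol
delta H = (1)·(-337.2) + (-1)·(-936.8) + (1)·(-934.5) = -334.9 kcal/mol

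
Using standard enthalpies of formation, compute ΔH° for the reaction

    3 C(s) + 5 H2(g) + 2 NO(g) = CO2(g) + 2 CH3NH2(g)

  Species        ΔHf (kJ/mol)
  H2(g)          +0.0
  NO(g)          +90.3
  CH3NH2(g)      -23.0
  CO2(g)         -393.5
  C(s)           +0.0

Products: 1·(-393.5) + 2·(-23.0) = -439.5
Reactants: 3·(+0.0) + 5·(+0.0) + 2·(+90.3) = +180.6
ΔH° = (-439.5) − (+180.6) = -620.1 kJ/mol

ΔH° = -620.1 kJ/mol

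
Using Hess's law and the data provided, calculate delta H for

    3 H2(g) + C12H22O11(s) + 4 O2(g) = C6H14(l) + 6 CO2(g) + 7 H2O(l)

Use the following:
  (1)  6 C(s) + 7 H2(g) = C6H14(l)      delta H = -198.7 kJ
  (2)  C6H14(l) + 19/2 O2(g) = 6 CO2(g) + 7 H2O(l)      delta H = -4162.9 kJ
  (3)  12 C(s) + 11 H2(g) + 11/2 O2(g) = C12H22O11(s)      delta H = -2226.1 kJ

(1) × 2: (2)·(-198.7) = -397.4 kJ
(2) as written (CO2(g) already on the product side): -4162.9 kJ
(3) reversed (C12H22O11(s) must end up as a reactant): +2226.1 kJ
delta H = (-397.4) + (-4162.9) + (+2226.1) = -2334.2 kJ

delta H = -2334.2 kJ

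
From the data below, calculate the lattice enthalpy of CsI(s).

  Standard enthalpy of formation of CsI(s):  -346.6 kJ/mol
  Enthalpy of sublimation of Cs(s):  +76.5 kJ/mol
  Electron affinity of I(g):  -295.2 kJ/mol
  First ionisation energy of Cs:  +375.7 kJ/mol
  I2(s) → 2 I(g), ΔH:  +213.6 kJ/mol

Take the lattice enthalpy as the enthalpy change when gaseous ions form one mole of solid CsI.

U = -610.4 kJ/mol

ΔHf° = 1·ΔHsub + 1·(ΣIE) + 1/2·D(I2) + 1·EA + U
-346.6 = 1·(+76.5) + 1·(+375.7) + 1/2·(+213.6) + 1·(-295.2) + U
U = -346.6 − (+263.8) = -610.4 kJ/mol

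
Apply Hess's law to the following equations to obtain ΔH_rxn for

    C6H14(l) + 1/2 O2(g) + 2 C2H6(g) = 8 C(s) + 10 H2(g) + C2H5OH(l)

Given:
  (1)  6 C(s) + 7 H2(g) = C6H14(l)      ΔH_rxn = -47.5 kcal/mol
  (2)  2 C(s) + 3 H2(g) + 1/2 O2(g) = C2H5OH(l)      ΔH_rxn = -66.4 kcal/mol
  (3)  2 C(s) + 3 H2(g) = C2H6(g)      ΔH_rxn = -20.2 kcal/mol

(1) reversed: +47.5 kcal/mol
(2) as written: -66.4 kcal/mol
(3) reversed and × 2: (-2)·(-20.2) = +40.4 kcal/mol
ΔH_rxn = (-1)·(-47.5) + (1)·(-66.4) + (-2)·(-20.2) = 21.5 kcal/mol

ΔH_rxn = 21.5 kcal/mol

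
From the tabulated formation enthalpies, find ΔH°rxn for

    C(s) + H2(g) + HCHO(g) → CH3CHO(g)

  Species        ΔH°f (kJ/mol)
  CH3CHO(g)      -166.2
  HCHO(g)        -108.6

Products: 1·(-166.2) = -166.2
Reactants: 1·(+0.0) + 1·(+0.0) + 1·(-108.6) = -108.6
ΔH°rxn = (-166.2) − (-108.6) = -57.6 kJ/mol

ΔH°rxn = -57.6 kJ/mol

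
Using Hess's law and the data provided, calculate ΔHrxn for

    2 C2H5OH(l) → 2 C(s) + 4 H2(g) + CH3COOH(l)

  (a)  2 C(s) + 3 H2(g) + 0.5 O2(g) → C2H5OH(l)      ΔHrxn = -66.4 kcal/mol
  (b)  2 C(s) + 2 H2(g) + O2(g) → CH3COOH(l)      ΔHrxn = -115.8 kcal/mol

ΔHrxn = 17.0 kcal/mol

(a) reversed and × 2 (C2H5OH(l) must end up as a reactant; scale by 2 for the 2 C2H5OH(l)): (-2)·(-66.4) = +132.8 kcal/mol
(b) as written (CH3COOH(l) already on the product side): -115.8 kcal/mol
Combining the equations, ΔHrxn = (-2)·(-66.4) + (1)·(-115.8) = 17.0 kcal/mol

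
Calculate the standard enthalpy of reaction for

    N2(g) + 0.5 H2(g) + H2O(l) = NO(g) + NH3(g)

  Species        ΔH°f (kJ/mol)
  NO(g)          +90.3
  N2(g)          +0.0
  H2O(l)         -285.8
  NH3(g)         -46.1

Products: 1·(+90.3) + 1·(-46.1) = +44.2
Reactants: 1·(+0.0) + 1/2·(+0.0) + 1·(-285.8) = -285.8
ΔHrxn = (+44.2) − (-285.8) = 330.0 kJ/mol

ΔHrxn = 330.0 kJ/mol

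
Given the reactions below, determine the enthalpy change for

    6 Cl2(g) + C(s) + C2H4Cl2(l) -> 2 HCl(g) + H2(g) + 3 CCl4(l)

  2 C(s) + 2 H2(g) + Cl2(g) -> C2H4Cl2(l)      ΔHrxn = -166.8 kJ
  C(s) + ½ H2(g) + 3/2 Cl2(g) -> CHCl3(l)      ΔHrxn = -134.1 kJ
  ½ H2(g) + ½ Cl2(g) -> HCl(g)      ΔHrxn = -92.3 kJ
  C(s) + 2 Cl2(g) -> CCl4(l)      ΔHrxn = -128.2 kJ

ΔHrxn = -402.4 kJ

equation 1 reversed: +166.8 kJ
equation 2: not needed.
equation 3 × 2: (2)·(-92.3) = -184.6 kJ
equation 4 × 3: (3)·(-128.2) = -384.6 kJ
Since enthalpy is a state function, ΔHrxn = (+166.8) + (-184.6) + (-384.6) = -402.4 kJ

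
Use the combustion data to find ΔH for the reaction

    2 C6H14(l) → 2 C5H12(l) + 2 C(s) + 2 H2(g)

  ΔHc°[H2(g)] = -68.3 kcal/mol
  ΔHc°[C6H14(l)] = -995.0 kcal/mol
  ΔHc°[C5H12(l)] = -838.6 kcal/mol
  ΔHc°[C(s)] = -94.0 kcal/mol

ΔH = 11.8 kcal/mol

With combustion enthalpies, reactants minus products:
= [2·(-995.0)] − [2·(-838.6) + 2·(-94.0) + 2·(-68.3)]
= 11.8 kcal/mol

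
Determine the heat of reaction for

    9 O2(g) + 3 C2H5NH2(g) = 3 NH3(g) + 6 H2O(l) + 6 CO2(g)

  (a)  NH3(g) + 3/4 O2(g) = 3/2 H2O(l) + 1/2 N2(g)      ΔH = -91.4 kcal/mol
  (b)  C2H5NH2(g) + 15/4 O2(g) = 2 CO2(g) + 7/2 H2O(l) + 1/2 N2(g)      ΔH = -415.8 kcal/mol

ΔH = -973.2 kcal/mol

(a) reversed and × 3 (NH3(g) must end up as a product; scale by 3 for the 3 NH3(g)): (-3)·(-91.4) = +274.2 kcal/mol
(b) × 3 (×3 to match 3 C2H5NH2(g) in the target): (3)·(-415.8) = -1247.4 kcal/mol
By Hess's law, ΔH = (-3)·(-91.4) + (3)·(-415.8) = -973.2 kcal/mol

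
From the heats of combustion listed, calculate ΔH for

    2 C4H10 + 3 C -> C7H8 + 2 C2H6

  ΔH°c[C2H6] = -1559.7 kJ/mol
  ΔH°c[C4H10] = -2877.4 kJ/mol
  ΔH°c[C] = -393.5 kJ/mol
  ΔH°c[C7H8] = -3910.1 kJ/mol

ΔH = 94.2 kJ/mol

Using ΔH = Σ nΔHc°(reactants) − Σ nΔHc°(products):
= [2·(-2877.4) + 3·(-393.5)] − [1·(-3910.1) + 2·(-1559.7)]
= 94.2 kJ/mol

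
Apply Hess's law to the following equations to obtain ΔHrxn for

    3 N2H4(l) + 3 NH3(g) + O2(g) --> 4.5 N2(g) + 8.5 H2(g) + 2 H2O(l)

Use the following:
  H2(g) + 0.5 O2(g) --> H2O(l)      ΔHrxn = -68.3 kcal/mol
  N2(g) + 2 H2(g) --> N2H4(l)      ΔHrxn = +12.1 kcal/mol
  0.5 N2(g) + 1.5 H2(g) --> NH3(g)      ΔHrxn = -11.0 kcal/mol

ΔHrxn = -139.9 kcal/mol

equation 1 × 2: (2)·(-68.3) = -136.6 kcal/mol
equation 2 reversed and × 3: (-3)·(+12.1) = -36.3 kcal/mol
equation 3 reversed and × 3: (-3)·(-11.0) = +33.0 kcal/mol
ΔHrxn = (-136.6) + (-36.3) + (+33.0) = -139.9 kcal/mol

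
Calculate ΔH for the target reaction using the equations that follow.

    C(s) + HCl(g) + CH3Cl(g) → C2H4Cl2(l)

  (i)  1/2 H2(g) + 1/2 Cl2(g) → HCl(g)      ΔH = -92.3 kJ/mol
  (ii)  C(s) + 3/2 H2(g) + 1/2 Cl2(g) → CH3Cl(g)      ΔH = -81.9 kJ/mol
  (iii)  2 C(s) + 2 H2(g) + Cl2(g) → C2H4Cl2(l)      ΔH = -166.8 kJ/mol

(i) reversed (reverse to put HCl(g) on the reactant side): +92.3 kJ/mol
(ii) reversed (reverse to put CH3Cl(g) on the reactant side): +81.9 kJ/mol
(iii) as written (C2H4Cl2(l) already on the product side): -166.8 kJ/mol
ΔH = (-1)·(-92.3) + (-1)·(-81.9) + (1)·(-166.8) = 7.4 kJ/mol

ΔH = 7.4 kJ/mol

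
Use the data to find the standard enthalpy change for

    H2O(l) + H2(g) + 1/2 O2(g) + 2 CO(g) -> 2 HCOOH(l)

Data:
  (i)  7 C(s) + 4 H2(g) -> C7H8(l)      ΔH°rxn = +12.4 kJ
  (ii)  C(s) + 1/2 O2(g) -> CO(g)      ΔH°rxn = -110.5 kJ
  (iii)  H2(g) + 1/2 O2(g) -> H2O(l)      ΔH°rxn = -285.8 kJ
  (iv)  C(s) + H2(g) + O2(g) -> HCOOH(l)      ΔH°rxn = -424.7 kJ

(i): not needed (C7H8(l) appears nowhere else).
(ii) reversed and × 2 (CO(g) must end up as a reactant; ×2 to match 2 CO(g) in the target): (-2)·(-110.5) = +221.0 kJ
(iii) reversed (reverse to put H2O(l) on the reactant side): +285.8 kJ
(iv) × 2 (scale by 2 for the 2 HCOOH(l)): (2)·(-424.7) = -849.4 kJ
ΔH°rxn = (-2)·(-110.5) + (-1)·(-285.8) + (2)·(-424.7) = -342.6 kJ

ΔH°rxn = -342.6 kJ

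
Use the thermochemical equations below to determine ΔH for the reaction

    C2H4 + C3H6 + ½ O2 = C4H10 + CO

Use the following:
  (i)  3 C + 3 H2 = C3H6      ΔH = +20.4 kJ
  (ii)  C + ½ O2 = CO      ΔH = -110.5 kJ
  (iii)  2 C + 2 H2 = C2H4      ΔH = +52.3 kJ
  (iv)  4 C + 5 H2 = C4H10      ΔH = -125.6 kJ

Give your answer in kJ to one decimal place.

ΔH = -308.8 kJ

(i) reversed (reverse to put C3H6 on the reactant side): -20.4 kJ
(ii) as written (CO already on the product side): -110.5 kJ
(iii) reversed (reverse to put C2H4 on the reactant side): -52.3 kJ
(iv) as written (C4H10 already on the product side): -125.6 kJ
Combining the equations, ΔH = (-1)·(+20.4) + (1)·(-110.5) + (-1)·(+52.3) + (1)·(-125.6) = -308.8 kJ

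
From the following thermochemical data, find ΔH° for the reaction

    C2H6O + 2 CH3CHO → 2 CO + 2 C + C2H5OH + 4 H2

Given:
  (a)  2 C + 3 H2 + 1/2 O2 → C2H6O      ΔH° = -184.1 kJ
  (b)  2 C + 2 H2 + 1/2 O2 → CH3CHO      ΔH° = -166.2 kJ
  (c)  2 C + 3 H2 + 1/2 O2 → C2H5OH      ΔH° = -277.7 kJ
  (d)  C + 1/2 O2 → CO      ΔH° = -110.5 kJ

ΔH° = 17.8 kJ

(a) reversed (C2H6O must end up as a reactant): +184.1 kJ
(b) reversed and × 2 (CH3CHO must end up as a reactant; scale by 2 for the 2 CH3CHO): (-2)·(-166.2) = +332.4 kJ
(c) as written (C2H5OH already on the product side): -277.7 kJ
(d) × 2 (scale by 2 for the 2 CO): (2)·(-110.5) = -221.0 kJ
ΔH° = (+184.1) + (+332.4) + (-277.7) + (-221.0) = 17.8 kJ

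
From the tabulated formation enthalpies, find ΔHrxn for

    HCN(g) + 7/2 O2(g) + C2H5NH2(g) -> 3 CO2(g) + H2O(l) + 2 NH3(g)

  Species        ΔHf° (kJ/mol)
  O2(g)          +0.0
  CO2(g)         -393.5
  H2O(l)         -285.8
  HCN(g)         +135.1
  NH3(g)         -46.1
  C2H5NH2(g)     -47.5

ΔHrxn = -1646.1 kJ/mol

ΔH°rxn = Σ nΔHf°(products) − Σ nΔHf°(reactants).
Products: 3·(-393.5) + 1·(-285.8) + 2·(-46.1) = -1558.5
Reactants: 1·(+135.1) + 7/2·(+0.0) + 1·(-47.5) = +87.6
ΔHrxn = (-1558.5) − (+87.6) = -1646.1 kJ/mol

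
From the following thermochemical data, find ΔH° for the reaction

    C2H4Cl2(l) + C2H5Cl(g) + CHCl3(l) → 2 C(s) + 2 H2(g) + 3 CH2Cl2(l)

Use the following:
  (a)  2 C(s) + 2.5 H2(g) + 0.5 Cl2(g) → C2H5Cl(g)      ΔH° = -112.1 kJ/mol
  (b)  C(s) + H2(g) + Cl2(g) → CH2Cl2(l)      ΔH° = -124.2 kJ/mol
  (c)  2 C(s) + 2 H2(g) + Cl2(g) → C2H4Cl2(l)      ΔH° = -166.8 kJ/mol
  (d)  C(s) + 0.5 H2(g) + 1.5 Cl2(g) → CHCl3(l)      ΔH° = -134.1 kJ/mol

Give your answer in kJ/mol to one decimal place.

ΔH° = 40.4 kJ/mol

(a) reversed: +112.1 kJ/mol
(b) × 3: (3)·(-124.2) = -372.6 kJ/mol
(c) reversed: +166.8 kJ/mol
(d) reversed: +134.1 kJ/mol
ΔH° = (+112.1) + (-372.6) + (+166.8) + (+134.1) = 40.4 kJ/mol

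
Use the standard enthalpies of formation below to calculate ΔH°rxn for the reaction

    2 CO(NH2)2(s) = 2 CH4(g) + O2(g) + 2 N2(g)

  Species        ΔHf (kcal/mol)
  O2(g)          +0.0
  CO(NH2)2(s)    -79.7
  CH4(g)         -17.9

ΔH°rxn = 123.6 kcal/mol

Products: 2·(-17.9) + 1·(+0.0) + 2·(+0.0) = -35.8
Reactants: 2·(-79.7) = -159.4
ΔH°rxn = (-35.8) − (-159.4) = 123.6 kcal/mol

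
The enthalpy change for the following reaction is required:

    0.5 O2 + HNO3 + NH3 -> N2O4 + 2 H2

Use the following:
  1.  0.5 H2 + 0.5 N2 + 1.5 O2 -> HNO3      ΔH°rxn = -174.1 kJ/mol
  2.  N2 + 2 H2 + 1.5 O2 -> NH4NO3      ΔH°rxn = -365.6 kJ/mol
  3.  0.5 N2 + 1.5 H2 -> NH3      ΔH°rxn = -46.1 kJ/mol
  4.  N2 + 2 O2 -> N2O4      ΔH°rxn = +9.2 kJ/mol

eq. 1 reversed (reverse to put HNO3 on the reactant side): +174.1 kJ/mol
eq. 2: not needed (NH4NO3 appears nowhere else).
eq. 3 reversed (NH3 must end up as a reactant): +46.1 kJ/mol
eq. 4 as written (N2O4 already on the product side): +9.2 kJ/mol
Since enthalpy is a state function, ΔH°rxn = (-1)·(-174.1) + (-1)·(-46.1) + (1)·(+9.2) = 229.4 kJ/mol

ΔH°rxn = 229.4 kJ/mol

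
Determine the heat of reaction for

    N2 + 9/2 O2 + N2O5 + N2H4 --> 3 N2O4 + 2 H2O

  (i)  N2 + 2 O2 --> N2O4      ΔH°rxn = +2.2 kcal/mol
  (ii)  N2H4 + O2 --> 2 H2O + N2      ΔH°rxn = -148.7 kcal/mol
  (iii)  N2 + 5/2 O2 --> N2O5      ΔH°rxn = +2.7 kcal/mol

ΔH°rxn = -144.8 kcal/mol

(i) × 3 (scale by 3 for the 3 N2O4): (3)·(+2.2) = +6.6 kcal/mol
(ii) as written (N2H4 already on the reactant side): -148.7 kcal/mol
(iii) reversed (reverse to put N2O5 on the reactant side): -2.7 kcal/mol
ΔH°rxn = (3)·(+2.2) + (1)·(-148.7) + (-1)·(+2.7) = -144.8 kcal/mol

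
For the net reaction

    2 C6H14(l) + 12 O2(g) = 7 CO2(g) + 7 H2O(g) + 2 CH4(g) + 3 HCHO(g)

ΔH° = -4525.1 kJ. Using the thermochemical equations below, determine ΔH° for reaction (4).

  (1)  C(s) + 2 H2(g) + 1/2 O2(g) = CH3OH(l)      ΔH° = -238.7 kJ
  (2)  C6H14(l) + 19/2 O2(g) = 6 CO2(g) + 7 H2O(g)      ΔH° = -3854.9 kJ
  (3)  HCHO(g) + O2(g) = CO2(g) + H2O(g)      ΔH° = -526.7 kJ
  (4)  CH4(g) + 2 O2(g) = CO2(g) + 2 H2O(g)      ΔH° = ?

ΔH° = -802.3 kJ

(1): not needed (H2(g) appears nowhere else).
(2) × 2 (scale by 2 for the 2 C6H14(l)): (2)·(-3854.9) = -7709.8 kJ
(3) reversed and × 3 (reverse to put HCHO(g) on the product side; ×3 to match 3 HCHO(g) in the target): (-3)·(-526.7) = +1580.1 kJ
(4) reversed and × 2 (reverse to put CH4(g) on the product side; ×2 to match 2 CH4(g) in the target): contributes −2·x
-4525.1 = (-7709.8) + (+1580.1) − 2·x
x = (-4525.1 − (-6129.7)) / (-2) = -802.3 kJ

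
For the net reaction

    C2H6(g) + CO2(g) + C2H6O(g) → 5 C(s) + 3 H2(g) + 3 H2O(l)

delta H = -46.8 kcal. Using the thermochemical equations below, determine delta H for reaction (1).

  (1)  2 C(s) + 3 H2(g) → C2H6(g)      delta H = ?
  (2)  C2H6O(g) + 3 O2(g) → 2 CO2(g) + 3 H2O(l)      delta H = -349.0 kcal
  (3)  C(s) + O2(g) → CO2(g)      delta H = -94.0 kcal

delta H = -20.2 kcal

(1) reversed: contributes −x
(2) as written: -349.0 kcal
(3) reversed and × 3: (-3)·(-94.0) = +282.0 kcal
-46.8 = (-349.0) + (+282.0) − x
x = (-46.8 − (-67.0)) / (-1) = -20.2 kcal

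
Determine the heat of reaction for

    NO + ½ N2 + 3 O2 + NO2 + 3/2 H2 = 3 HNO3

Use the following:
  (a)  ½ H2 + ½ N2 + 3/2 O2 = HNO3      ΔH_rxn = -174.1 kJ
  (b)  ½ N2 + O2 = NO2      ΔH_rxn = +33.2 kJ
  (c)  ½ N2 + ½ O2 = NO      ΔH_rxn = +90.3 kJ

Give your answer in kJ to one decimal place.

(a) × 3 (×3 to match 3 HNO3 in the target): (3)·(-174.1) = -522.3 kJ
(b) reversed (reverse to put NO2 on the reactant side): -33.2 kJ
(c) reversed (reverse to put NO on the reactant side): -90.3 kJ
Combining the equations, ΔH_rxn = (-522.3) + (-33.2) + (-90.3) = -645.8 kJ

ΔH_rxn = -645.8 kJ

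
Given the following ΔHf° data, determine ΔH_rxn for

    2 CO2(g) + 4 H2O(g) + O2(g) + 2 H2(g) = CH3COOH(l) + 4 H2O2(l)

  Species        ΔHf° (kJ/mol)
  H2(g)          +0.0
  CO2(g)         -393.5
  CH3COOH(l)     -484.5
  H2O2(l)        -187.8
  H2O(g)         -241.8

ΔH°rxn = Σ nΔHf°(products) − Σ nΔHf°(reactants).
Products: 1·(-484.5) + 4·(-187.8) = -1235.7
Reactants: 2·(-393.5) + 4·(-241.8) + 1·(+0.0) + 2·(+0.0) = -1754.2
ΔH_rxn = (-1235.7) − (-1754.2) = 518.5 kJ/mol

ΔH_rxn = 518.5 kJ/mol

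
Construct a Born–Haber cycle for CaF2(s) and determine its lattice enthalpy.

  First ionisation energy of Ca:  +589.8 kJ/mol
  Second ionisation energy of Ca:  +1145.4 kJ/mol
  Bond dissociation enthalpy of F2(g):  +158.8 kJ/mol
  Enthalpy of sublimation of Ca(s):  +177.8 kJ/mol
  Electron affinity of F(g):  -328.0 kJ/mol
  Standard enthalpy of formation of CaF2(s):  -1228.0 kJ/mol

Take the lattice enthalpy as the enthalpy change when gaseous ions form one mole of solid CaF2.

ΔHf° = 1·ΔHsub + 1·(ΣIE) + 1·D(F2) + 2·EA + U
-1228.0 = 1·(+177.8) + 1·(+1735.2) + 1·(+158.8) + 2·(-328.0) + U
U = -1228.0 − (+1415.8) = -2643.8 kJ/mol

U = -2643.8 kJ/mol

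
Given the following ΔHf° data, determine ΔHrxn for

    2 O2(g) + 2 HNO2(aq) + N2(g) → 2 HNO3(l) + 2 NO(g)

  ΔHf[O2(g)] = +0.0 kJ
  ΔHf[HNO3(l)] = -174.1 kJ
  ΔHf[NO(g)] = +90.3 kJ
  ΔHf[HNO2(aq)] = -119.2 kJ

ΔHrxn = 70.8 kJ

Products: 2·(-174.1) + 2·(+90.3) = -167.6
Reactants: 2·(+0.0) + 2·(-119.2) + 1·(+0.0) = -238.4
ΔHrxn = (-167.6) − (-238.4) = 70.8 kJ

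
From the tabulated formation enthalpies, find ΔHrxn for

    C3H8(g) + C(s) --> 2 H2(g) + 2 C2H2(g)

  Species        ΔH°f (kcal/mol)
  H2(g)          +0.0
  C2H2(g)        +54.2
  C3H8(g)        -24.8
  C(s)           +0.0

ΔH°rxn = Σ nΔHf°(products) − Σ nΔHf°(reactants).
Products: 2·(+0.0) + 2·(+54.2) = +108.4
Reactants: 1·(-24.8) + 1·(+0.0) = -24.8
ΔHrxn = (+108.4) − (-24.8) = 133.2 kcal/mol

ΔHrxn = 133.2 kcal/mol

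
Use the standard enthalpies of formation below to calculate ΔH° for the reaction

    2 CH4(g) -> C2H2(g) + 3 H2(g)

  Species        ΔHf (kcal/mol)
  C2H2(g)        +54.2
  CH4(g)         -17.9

ΔH°rxn = Σ nΔHf°(products) − Σ nΔHf°(reactants).
Products: 1·(+54.2) + 3·(+0.0) = +54.2
Reactants: 2·(-17.9) = -35.8
ΔH° = (+54.2) − (-35.8) = 90.0 kcal/mol

ΔH° = 90.0 kcal/mol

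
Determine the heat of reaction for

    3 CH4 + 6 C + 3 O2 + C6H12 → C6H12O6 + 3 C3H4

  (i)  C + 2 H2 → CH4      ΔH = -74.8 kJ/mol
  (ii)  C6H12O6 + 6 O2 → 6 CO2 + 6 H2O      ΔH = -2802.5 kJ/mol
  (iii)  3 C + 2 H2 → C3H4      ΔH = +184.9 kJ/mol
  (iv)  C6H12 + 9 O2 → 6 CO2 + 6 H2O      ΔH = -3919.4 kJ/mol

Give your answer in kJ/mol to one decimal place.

ΔH = -337.8 kJ/mol

(i) reversed and × 3 (CH4 must end up as a reactant; ×3 to match 3 CH4 in the target): (-3)·(-74.8) = +224.4 kJ/mol
(ii) reversed (reverse to put C6H12O6 on the product side): +2802.5 kJ/mol
(iii) × 3 (×3 to match 3 C3H4 in the target): (3)·(+184.9) = +554.7 kJ/mol
(iv) as written (C6H12 already on the reactant side): -3919.4 kJ/mol
Combining the equations, ΔH = (-3)·(-74.8) + (-1)·(-2802.5) + (3)·(+184.9) + (1)·(-3919.4) = -337.8 kJ/mol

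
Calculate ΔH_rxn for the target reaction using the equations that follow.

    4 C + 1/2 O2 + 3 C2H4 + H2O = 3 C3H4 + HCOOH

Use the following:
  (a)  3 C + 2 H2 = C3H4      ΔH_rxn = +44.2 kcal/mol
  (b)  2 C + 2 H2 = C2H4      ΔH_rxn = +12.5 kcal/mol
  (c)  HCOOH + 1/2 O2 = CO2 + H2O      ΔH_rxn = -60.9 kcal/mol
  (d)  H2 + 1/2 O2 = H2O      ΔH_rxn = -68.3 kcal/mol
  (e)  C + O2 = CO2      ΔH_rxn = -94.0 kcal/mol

(a) × 3 (×3 to match 3 C3H4 in the target): (3)·(+44.2) = +132.6 kcal/mol
(b) reversed and × 3 (reverse to put C2H4 on the reactant side; ×3 to match 3 C2H4 in the target): (-3)·(+12.5) = -37.5 kcal/mol
(c) reversed (HCOOH must end up as a product): +60.9 kcal/mol
(d): not needed.
(e) as written: -94.0 kcal/mol
By Hess's law, ΔH_rxn = (3)·(+44.2) + (-3)·(+12.5) + (-1)·(-60.9) + (1)·(-94.0) = 62.0 kcal/mol

ΔH_rxn = 62.0 kcal/mol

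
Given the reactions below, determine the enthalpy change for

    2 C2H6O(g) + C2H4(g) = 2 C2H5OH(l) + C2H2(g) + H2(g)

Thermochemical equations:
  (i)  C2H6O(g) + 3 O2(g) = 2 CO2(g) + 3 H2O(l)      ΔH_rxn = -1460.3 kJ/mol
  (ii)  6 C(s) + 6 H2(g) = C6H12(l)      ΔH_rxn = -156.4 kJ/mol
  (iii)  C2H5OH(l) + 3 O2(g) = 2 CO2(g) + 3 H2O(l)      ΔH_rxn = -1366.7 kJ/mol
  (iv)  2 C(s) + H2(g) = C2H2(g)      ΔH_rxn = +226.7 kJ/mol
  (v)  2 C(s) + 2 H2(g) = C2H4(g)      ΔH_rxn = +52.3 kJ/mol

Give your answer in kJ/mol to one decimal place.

(i) × 2: (2)·(-1460.3) = -2920.6 kJ/mol
(ii): not needed.
(iii) reversed and × 2: (-2)·(-1366.7) = +2733.4 kJ/mol
(iv) as written: +226.7 kJ/mol
(v) reversed: -52.3 kJ/mol
ΔH_rxn = (2)·(-1460.3) + (-2)·(-1366.7) + (1)·(+226.7) + (-1)·(+52.3) = -12.8 kJ/mol

ΔH_rxn = -12.8 kJ/mol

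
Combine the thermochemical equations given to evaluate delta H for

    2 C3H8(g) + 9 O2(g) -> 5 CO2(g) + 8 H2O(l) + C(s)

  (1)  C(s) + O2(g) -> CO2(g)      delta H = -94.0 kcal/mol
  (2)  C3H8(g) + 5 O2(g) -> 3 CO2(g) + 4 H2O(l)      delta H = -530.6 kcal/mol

(1) reversed: +94.0 kcal/mol
(2) × 2: (2)·(-530.6) = -1061.2 kcal/mol
Combining the equations, delta H = (+94.0) + (-1061.2) = -967.2 kcal/mol

delta H = -967.2 kcal/mol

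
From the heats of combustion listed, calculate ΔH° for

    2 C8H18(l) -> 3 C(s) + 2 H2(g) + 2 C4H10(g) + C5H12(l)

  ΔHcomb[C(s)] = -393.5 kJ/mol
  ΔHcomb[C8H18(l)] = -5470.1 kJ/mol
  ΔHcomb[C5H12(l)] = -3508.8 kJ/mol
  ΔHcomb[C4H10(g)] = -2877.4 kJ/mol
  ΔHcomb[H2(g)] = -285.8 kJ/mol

With combustion enthalpies, reactants minus products:
= [2·(-5470.1)] − [3·(-393.5) + 2·(-285.8) + 2·(-2877.4) + 1·(-3508.8)]
= 75.5 kJ/mol

ΔH° = 75.5 kJ/mol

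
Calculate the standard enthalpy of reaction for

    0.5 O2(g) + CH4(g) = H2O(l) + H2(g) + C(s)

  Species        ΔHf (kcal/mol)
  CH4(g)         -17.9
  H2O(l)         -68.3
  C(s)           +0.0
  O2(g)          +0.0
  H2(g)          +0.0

ΔH_rxn = -50.4 kcal/mol

Products: 1·(-68.3) + 1·(+0.0) + 1·(+0.0) = -68.3
Reactants: 1/2·(+0.0) + 1·(-17.9) = -17.9
ΔH_rxn = (-68.3) − (-17.9) = -50.4 kcal/mol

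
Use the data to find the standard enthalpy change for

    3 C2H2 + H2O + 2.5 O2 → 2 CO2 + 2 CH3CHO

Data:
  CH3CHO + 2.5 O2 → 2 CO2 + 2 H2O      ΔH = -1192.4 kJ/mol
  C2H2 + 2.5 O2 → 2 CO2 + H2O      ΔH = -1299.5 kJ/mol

ΔH = -1513.7 kJ/mol

equation 1 reversed and × 2: (-2)·(-1192.4) = +2384.8 kJ/mol
equation 2 × 3: (3)·(-1299.5) = -3898.5 kJ/mol
By Hess's law, ΔH = (-2)·(-1192.4) + (3)·(-1299.5) = -1513.7 kJ/mol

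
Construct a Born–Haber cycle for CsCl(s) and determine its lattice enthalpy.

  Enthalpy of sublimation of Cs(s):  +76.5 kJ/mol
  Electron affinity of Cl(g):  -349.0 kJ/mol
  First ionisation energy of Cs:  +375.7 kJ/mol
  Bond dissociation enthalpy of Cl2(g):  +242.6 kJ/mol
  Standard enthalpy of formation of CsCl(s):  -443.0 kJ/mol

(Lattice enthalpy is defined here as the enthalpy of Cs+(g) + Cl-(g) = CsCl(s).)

ΔHf° = 1·ΔHsub + 1·(ΣIE) + 1/2·D(Cl2) + 1·EA + U
-443.0 = 1·(+76.5) + 1·(+375.7) + 1/2·(+242.6) + 1·(-349.0) + U
U = -443.0 − (+224.5) = -667.5 kJ/mol

U = -667.5 kJ/mol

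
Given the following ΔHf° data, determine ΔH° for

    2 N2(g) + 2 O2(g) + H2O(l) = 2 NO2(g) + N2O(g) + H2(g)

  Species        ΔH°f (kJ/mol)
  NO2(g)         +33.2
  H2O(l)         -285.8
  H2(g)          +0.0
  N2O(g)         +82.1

ΔH° = 434.3 kJ/mol

Products: 2·(+33.2) + 1·(+82.1) + 1·(+0.0) = +148.5
Reactants: 2·(+0.0) + 2·(+0.0) + 1·(-285.8) = -285.8
ΔH° = (+148.5) − (-285.8) = 434.3 kJ/mol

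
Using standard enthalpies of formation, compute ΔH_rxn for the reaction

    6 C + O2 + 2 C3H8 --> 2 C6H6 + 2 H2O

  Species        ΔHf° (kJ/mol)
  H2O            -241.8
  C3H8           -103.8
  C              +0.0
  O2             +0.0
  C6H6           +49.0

Products: 2·(+49.0) + 2·(-241.8) = -385.6
Reactants: 6·(+0.0) + 1·(+0.0) + 2·(-103.8) = -207.6
ΔH_rxn = (-385.6) − (-207.6) = -178.0 kJ/mol

ΔH_rxn = -178.0 kJ/mol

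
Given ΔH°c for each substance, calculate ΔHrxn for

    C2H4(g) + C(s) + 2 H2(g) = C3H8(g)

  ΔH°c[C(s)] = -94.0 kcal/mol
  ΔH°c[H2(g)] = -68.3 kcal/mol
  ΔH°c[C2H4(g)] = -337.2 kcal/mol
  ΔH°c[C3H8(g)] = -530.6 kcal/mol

Using ΔH = Σ nΔHc°(reactants) − Σ nΔHc°(products):
= [1·(-337.2) + 1·(-94.0) + 2·(-68.3)] − [1·(-530.6)]
= -37.2 kcal/mol

ΔHrxn = -37.2 kcal/mol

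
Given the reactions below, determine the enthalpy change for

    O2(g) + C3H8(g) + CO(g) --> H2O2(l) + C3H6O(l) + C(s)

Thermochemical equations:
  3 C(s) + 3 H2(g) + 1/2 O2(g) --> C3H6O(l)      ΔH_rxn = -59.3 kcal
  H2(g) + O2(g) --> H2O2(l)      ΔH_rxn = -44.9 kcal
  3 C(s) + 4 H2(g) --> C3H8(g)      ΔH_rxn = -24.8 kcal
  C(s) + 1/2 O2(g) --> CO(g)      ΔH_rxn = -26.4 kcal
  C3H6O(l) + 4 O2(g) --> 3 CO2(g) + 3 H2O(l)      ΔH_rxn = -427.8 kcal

equation 1 as written: -59.3 kcal
equation 2 as written: -44.9 kcal
equation 3 reversed: +24.8 kcal
equation 4 reversed: +26.4 kcal
equation 5: not needed.
By Hess's law, ΔH_rxn = (-59.3) + (-44.9) + (+24.8) + (+26.4) = -53.0 kcal

ΔH_rxn = -53.0 kcal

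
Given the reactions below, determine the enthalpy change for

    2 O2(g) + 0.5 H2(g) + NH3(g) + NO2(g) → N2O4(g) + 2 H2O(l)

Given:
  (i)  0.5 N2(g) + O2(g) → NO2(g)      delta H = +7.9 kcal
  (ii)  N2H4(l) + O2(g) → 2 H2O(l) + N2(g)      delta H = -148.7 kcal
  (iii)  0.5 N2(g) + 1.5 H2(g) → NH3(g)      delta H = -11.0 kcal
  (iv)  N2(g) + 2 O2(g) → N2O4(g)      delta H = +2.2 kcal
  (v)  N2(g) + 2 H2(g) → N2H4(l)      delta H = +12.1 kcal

(i) reversed: -7.9 kcal
(ii) as written: -148.7 kcal
(iii) reversed: +11.0 kcal
(iv) as written: +2.2 kcal
(v) as written: +12.1 kcal
Combining the equations, delta H = (-7.9) + (-148.7) + (+11.0) + (+2.2) + (+12.1) = -131.3 kcal

delta H = -131.3 kcal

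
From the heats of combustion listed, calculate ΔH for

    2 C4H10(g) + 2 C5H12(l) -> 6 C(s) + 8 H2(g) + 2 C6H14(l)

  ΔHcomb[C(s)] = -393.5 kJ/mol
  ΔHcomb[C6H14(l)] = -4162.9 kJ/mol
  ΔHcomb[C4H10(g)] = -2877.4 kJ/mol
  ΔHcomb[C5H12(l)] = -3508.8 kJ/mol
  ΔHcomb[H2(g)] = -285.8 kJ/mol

Using ΔH = Σ nΔHc°(reactants) − Σ nΔHc°(products):
= [2·(-2877.4) + 2·(-3508.8)] − [6·(-393.5) + 8·(-285.8) + 2·(-4162.9)]
= 200.8 kJ/mol

ΔH = 200.8 kJ/mol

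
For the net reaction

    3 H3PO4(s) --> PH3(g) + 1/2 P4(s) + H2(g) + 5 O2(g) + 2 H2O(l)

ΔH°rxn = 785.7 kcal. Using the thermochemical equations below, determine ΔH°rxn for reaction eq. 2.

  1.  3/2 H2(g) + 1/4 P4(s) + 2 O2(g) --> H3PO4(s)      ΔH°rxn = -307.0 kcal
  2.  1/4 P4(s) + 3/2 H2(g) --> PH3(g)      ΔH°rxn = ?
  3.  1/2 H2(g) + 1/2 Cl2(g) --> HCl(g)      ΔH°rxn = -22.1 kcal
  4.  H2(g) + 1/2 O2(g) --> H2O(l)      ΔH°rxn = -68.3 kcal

ΔH°rxn = 1.3 kcal

eq. 1 reversed and × 3: (-3)·(-307.0) = +921.0 kcal
eq. 2 as written: contributes x
eq. 3: not needed.
eq. 4 × 2: (2)·(-68.3) = -136.6 kcal
+785.7 = (+921.0) + (-136.6) + x
x = (+785.7 − (+784.4)) / (1) = 1.3 kcal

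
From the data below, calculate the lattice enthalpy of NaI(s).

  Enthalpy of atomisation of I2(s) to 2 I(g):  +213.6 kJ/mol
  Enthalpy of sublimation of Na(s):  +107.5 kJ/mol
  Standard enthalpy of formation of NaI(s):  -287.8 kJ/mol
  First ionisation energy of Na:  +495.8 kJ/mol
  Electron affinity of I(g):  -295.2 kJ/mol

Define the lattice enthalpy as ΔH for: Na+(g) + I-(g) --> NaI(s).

U = -702.7 kJ/mol

ΔHf° = 1·ΔHsub + 1·(ΣIE) + 1/2·D(I2) + 1·EA + U
-287.8 = 1·(+107.5) + 1·(+495.8) + 1/2·(+213.6) + 1·(-295.2) + U
U = -287.8 − (+414.9) = -702.7 kJ/mol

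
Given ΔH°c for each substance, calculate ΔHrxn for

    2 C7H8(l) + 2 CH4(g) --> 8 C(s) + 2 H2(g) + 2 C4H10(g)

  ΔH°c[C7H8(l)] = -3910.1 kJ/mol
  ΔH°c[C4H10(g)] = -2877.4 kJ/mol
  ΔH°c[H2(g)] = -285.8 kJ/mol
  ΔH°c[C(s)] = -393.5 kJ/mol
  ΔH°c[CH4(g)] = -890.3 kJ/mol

Using ΔH = Σ nΔHc°(reactants) − Σ nΔHc°(products):
= [2·(-3910.1) + 2·(-890.3)] − [8·(-393.5) + 2·(-285.8) + 2·(-2877.4)]
= -126.4 kJ/mol

ΔHrxn = -126.4 kJ/mol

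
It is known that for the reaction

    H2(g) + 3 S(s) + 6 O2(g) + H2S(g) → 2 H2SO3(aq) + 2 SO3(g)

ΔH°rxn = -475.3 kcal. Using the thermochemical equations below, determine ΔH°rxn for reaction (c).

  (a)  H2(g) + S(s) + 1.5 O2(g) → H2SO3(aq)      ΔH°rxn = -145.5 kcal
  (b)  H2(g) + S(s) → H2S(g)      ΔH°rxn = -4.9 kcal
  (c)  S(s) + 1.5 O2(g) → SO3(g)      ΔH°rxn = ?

(a) × 2: (2)·(-145.5) = -291.0 kcal
(b) reversed: +4.9 kcal
(c) × 2: contributes 2·x
-475.3 = (-291.0) + (+4.9) + 2·x
x = (-475.3 − (-286.1)) / (2) = -94.6 kcal

ΔH°rxn = -94.6 kcal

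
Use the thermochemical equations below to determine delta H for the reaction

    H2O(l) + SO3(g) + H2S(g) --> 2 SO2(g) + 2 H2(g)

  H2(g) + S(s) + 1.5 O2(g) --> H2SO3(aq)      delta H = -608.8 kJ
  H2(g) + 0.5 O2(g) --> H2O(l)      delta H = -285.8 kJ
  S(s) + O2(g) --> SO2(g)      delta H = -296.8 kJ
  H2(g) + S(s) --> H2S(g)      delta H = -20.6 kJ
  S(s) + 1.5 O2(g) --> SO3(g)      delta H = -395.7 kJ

delta H = 108.5 kJ

equation 1: not needed.
equation 2 reversed: +285.8 kJ
equation 3 × 2: (2)·(-296.8) = -593.6 kJ
equation 4 reversed: +20.6 kJ
equation 5 reversed: +395.7 kJ
delta H = (+285.8) + (-593.6) + (+20.6) + (+395.7) = 108.5 kJ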